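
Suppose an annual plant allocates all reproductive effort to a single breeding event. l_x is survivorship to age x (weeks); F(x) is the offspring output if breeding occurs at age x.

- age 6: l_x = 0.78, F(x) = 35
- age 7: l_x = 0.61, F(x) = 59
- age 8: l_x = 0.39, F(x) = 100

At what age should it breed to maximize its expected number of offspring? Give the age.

8

Expected offspring if breeding at age x = l_x × F(x):
  age 6: 0.78 × 35 = 27.300
  age 7: 0.61 × 59 = 35.990
  age 8: 0.39 × 100 = 39.000
Maximum at age 8 (39.000).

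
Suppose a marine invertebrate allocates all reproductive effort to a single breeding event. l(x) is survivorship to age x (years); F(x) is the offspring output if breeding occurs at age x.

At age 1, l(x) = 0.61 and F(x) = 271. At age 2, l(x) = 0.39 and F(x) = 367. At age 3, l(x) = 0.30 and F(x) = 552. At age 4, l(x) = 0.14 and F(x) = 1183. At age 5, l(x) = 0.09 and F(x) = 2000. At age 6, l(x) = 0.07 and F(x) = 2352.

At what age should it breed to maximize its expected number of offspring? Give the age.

Expected offspring if breeding at age x = l(x) × F(x):
  age 1: 0.61 × 271 = 165.310
  age 2: 0.39 × 367 = 143.130
  age 3: 0.30 × 552 = 165.600
  age 4: 0.14 × 1183 = 165.620
  age 5: 0.09 × 2000 = 180.000
  age 6: 0.07 × 2352 = 164.640
Maximum at age 5 (180.000).

5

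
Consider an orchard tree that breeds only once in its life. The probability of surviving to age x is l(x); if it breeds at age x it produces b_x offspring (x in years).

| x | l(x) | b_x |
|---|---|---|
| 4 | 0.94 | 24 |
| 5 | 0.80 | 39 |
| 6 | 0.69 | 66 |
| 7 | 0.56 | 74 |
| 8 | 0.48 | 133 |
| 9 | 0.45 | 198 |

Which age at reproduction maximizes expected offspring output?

9

Expected offspring if breeding at age x = l(x) × b_x:
  age 4: 0.94 × 24 = 22.560
  age 5: 0.80 × 39 = 31.200
  age 6: 0.69 × 66 = 45.540
  age 7: 0.56 × 74 = 41.440
  age 8: 0.48 × 133 = 63.840
  age 9: 0.45 × 198 = 89.100
Maximum at age 9 (89.100).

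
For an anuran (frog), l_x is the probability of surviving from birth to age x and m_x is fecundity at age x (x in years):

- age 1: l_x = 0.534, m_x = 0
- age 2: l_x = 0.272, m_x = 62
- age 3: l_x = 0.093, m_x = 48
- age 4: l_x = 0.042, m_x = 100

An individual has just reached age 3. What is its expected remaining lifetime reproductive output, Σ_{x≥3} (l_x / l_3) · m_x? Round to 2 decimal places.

93.16

l_3 = 0.093. Conditional survival from age 3 to x is l_x / l_3.
  x=3: (0.093/0.093) × 48 = 48.0000
  x=4: (0.042/0.093) × 100 = 45.1613
Sum = 48.0000 + 45.1613 = 93.1613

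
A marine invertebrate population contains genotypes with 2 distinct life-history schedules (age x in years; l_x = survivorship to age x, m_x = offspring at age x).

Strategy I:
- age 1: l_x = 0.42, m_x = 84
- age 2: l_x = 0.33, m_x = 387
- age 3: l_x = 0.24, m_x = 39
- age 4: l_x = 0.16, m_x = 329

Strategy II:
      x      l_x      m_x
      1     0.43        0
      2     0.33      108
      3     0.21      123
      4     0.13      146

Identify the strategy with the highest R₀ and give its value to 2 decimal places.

224.99

Strategy I: R₀ = 0.42×84 + 0.33×387 + 0.24×39 + 0.16×329 = 224.9900
Strategy II: R₀ = 0.43×0 + 0.33×108 + 0.21×123 + 0.13×146 = 80.4500
Highest R₀: strategy I with 224.9900.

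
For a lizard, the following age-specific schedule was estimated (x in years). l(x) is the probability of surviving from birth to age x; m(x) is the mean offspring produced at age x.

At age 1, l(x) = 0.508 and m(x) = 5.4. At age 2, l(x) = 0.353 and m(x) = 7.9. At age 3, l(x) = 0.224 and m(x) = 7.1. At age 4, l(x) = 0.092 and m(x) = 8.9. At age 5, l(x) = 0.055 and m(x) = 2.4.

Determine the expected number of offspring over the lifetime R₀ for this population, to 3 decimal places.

R₀ = Σ l(x) m(x):
  age 1: 0.508 × 5.4 = 2.7432
  age 2: 0.353 × 7.9 = 2.7887
  age 3: 0.224 × 7.1 = 1.5904
  age 4: 0.092 × 8.9 = 0.8188
  age 5: 0.055 × 2.4 = 0.1320
R₀ = 2.7432 + 2.7887 + 1.5904 + 0.8188 + 0.1320 = 8.0731

8.073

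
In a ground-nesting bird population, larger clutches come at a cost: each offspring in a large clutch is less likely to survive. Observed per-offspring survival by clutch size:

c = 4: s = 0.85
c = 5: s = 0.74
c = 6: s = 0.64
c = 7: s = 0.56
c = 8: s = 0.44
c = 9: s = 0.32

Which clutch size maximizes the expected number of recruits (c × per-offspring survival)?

Expected recruits = c × s(c):
  c=4: 4 × 0.85 = 3.400
  c=5: 5 × 0.74 = 3.700
  c=6: 6 × 0.64 = 3.840
  c=7: 7 × 0.56 = 3.920
  c=8: 8 × 0.44 = 3.520
  c=9: 9 × 0.32 = 2.880
Maximum at c = 7 (3.920 recruits).

7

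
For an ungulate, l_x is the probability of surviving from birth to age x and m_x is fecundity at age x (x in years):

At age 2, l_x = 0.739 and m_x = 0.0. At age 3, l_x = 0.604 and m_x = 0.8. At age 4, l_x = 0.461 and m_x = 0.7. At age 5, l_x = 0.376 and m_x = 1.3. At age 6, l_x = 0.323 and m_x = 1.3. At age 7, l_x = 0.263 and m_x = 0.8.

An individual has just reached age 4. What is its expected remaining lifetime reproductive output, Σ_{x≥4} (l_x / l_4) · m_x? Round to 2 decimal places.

l_4 = 0.461. Conditional survival from age 4 to x is l_x / l_4.
  x=4: (0.461/0.461) × 0.7 = 0.7000
  x=5: (0.376/0.461) × 1.3 = 1.0603
  x=6: (0.323/0.461) × 1.3 = 0.9108
  x=7: (0.263/0.461) × 0.8 = 0.4564
Sum = 0.7000 + 1.0603 + 0.9108 + 0.4564 = 3.1275

3.13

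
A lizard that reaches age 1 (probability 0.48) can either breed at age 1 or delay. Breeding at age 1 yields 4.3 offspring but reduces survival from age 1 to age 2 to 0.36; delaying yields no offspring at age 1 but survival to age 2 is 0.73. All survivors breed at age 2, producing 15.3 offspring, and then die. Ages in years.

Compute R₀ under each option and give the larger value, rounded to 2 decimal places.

breed at age 1: R₀ = 0.48 × (4.3 + 0.36 × 15.3) = 0.48 × 9.8080 = 4.7078
delay to age 2: R₀ = 0.48 × (0.73 × 15.3) = 0.48 × 11.1690 = 5.3611
Higher: delay to age 2 (5.3611).

5.36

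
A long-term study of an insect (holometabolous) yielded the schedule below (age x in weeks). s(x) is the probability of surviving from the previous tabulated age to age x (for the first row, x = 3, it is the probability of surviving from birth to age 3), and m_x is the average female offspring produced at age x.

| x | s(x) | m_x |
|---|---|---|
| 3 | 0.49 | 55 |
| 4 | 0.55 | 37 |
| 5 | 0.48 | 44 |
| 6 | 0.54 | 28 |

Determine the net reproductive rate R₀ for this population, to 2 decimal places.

Survivorship from birth: l_x = s_3·s_4·…·s_x.
  l_3 = 0.49000
  l_4 = 0.26950
  l_5 = 0.12936
  l_6 = 0.06985
R₀ = Σ l_x m_x:
  age 3: 0.49000 × 55 = 26.9500
  age 4: 0.26950 × 37 = 9.9715
  age 5: 0.12936 × 44 = 5.6918
  age 6: 0.06985 × 28 = 1.9558
R₀ = 26.9500 + 9.9715 + 5.6918 + 1.9558 = 44.5691

44.57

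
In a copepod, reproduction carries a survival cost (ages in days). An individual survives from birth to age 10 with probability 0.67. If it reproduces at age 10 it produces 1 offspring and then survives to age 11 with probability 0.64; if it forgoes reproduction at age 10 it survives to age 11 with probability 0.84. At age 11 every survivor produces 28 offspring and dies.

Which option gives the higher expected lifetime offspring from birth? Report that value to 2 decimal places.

breed at age 10: R₀ = 0.67 × (1 + 0.64 × 28) = 0.67 × 18.9200 = 12.6764
delay to age 11: R₀ = 0.67 × (0.84 × 28) = 0.67 × 23.5200 = 15.7584
Higher: delay to age 11 (15.7584).

15.76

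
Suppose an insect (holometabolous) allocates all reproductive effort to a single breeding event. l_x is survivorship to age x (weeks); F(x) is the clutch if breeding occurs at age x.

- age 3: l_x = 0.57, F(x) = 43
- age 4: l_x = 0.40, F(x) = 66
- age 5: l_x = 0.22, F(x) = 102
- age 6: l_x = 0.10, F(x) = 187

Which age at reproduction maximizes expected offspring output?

Expected offspring if breeding at age x = l_x × F(x):
  age 3: 0.57 × 43 = 24.510
  age 4: 0.40 × 66 = 26.400
  age 5: 0.22 × 102 = 22.440
  age 6: 0.10 × 187 = 18.700
Maximum at age 4 (26.400).

4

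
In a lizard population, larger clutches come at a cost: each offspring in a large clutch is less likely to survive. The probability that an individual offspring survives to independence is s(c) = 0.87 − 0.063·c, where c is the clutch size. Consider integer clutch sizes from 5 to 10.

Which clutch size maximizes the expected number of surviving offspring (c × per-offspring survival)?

Expected surviving offspring = c × s(c):
  c=5: 5 × 0.555 = 2.775
  c=6: 6 × 0.492 = 2.952
  c=7: 7 × 0.429 = 3.003
  c=8: 8 × 0.366 = 2.928
  c=9: 9 × 0.303 = 2.727
  c=10: 10 × 0.240 = 2.400
Maximum at c = 7 (3.003 surviving offspring).

7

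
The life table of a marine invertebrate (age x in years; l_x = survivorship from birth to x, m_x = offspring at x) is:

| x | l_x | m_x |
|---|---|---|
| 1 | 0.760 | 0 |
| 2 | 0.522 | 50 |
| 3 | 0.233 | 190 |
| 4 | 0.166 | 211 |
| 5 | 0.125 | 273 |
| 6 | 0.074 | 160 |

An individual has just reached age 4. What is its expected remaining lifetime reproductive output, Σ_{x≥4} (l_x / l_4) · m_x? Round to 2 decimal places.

l_4 = 0.166. Conditional survival from age 4 to x is l_x / l_4.
  x=4: (0.166/0.166) × 211 = 211.0000
  x=5: (0.125/0.166) × 273 = 205.5723
  x=6: (0.074/0.166) × 160 = 71.3253
Sum = 211.0000 + 205.5723 + 71.3253 = 487.8976

487.90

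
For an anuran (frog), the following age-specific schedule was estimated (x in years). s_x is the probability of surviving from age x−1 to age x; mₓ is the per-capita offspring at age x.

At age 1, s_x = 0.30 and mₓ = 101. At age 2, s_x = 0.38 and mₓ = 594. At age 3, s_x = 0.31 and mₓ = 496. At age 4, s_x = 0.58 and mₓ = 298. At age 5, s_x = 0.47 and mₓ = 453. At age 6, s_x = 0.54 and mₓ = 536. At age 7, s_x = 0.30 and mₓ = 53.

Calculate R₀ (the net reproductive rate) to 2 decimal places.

128.89

Survivorship from birth: l_x = s_1·s_2·…·s_x.
  l_1 = 0.30000
  l_2 = 0.11400
  l_3 = 0.03534
  l_4 = 0.02050
  l_5 = 0.00963
  l_6 = 0.00520
  l_7 = 0.00156
R₀ = Σ l_x mₓ:
  age 1: 0.30000 × 101 = 30.3000
  age 2: 0.11400 × 594 = 67.7160
  age 3: 0.03534 × 496 = 17.5286
  age 4: 0.02050 × 298 = 6.1090
  age 5: 0.00963 × 453 = 4.3624
  age 6: 0.00520 × 536 = 2.7872
  age 7: 0.00156 × 53 = 0.0827
R₀ = 30.3000 + 67.7160 + 17.5286 + 6.1090 + 4.3624 + 2.7872 + 0.0827 = 128.8859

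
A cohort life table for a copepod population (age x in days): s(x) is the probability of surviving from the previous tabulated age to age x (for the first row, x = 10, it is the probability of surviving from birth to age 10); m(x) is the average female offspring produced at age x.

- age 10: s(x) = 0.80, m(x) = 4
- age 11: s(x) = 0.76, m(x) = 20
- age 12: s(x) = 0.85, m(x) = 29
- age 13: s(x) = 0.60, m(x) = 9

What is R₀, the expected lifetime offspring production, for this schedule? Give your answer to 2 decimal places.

33.14

Survivorship from birth: l_x = s_10·s_11·…·s_x.
  l_10 = 0.80000
  l_11 = 0.60800
  l_12 = 0.51680
  l_13 = 0.31008
R₀ = Σ l_x m(x):
  age 10: 0.80000 × 4 = 3.2000
  age 11: 0.60800 × 20 = 12.1600
  age 12: 0.51680 × 29 = 14.9872
  age 13: 0.31008 × 9 = 2.7907
R₀ = 3.2000 + 12.1600 + 14.9872 + 2.7907 = 33.1379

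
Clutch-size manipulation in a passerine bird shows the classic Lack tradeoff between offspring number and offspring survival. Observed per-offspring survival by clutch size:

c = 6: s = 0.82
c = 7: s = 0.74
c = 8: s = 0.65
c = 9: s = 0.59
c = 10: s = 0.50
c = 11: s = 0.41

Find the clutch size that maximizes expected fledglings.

Expected fledglings = c × s(c):
  c=6: 6 × 0.82 = 4.920
  c=7: 7 × 0.74 = 5.180
  c=8: 8 × 0.65 = 5.200
  c=9: 9 × 0.59 = 5.310
  c=10: 10 × 0.50 = 5.000
  c=11: 11 × 0.41 = 4.510
Maximum at c = 9 (5.310 fledglings).

9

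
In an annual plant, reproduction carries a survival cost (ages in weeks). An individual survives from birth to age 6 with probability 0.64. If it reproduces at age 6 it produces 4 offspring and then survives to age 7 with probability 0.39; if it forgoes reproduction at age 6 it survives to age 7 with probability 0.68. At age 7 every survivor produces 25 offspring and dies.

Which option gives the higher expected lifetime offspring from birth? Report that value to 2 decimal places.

breed at age 6: R₀ = 0.64 × (4 + 0.39 × 25) = 0.64 × 13.7500 = 8.8000
delay to age 7: R₀ = 0.64 × (0.68 × 25) = 0.64 × 17.0000 = 10.8800
Higher: delay to age 7 (10.8800).

10.88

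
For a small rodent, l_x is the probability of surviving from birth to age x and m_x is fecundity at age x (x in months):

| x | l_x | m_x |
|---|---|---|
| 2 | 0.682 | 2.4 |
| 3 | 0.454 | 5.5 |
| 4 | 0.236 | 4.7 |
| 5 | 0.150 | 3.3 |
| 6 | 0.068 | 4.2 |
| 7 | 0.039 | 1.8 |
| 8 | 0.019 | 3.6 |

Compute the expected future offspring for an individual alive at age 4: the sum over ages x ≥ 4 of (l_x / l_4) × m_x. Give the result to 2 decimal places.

l_4 = 0.236. Conditional survival from age 4 to x is l_x / l_4.
  x=4: (0.236/0.236) × 4.7 = 4.7000
  x=5: (0.150/0.236) × 3.3 = 2.0975
  x=6: (0.068/0.236) × 4.2 = 1.2102
  x=7: (0.039/0.236) × 1.8 = 0.2975
  x=8: (0.019/0.236) × 3.6 = 0.2898
Sum = 4.7000 + 2.0975 + 1.2102 + 0.2975 + 0.2898 = 8.5949

8.59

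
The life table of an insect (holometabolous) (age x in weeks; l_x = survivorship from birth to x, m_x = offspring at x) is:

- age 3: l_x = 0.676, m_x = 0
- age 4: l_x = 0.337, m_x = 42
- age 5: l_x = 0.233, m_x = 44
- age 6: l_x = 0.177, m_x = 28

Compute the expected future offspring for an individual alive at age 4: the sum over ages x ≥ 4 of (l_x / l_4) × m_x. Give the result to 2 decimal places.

l_4 = 0.337. Conditional survival from age 4 to x is l_x / l_4.
  x=4: (0.337/0.337) × 42 = 42.0000
  x=5: (0.233/0.337) × 44 = 30.4214
  x=6: (0.177/0.337) × 28 = 14.7062
Sum = 42.0000 + 30.4214 + 14.7062 = 87.1276

87.13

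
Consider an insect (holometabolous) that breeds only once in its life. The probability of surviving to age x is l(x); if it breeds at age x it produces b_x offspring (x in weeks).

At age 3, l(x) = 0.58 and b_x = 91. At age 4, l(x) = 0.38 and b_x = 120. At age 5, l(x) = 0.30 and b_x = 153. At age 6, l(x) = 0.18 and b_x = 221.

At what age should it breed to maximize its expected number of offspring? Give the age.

3

Expected offspring if breeding at age x = l(x) × b_x:
  age 3: 0.58 × 91 = 52.780
  age 4: 0.38 × 120 = 45.600
  age 5: 0.30 × 153 = 45.900
  age 6: 0.18 × 221 = 39.780
Maximum at age 3 (52.780).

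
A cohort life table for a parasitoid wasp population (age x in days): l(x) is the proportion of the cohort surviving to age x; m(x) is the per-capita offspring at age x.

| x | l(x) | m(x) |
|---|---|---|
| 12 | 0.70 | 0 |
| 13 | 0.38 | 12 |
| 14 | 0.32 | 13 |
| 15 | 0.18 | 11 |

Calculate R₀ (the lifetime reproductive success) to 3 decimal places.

10.700

R₀ = Σ l(x) m(x):
  age 12: 0.70 × 0 = 0.0000
  age 13: 0.38 × 12 = 4.5600
  age 14: 0.32 × 13 = 4.1600
  age 15: 0.18 × 11 = 1.9800
R₀ = 0.0000 + 4.5600 + 4.1600 + 1.9800 = 10.7000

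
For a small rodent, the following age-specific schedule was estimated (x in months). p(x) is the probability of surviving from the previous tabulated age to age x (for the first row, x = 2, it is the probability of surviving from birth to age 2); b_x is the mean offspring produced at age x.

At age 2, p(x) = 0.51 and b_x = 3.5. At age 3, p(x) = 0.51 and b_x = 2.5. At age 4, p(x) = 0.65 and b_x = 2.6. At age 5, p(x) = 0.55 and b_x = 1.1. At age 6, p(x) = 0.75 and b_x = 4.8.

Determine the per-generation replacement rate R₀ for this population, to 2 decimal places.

Survivorship from birth: l_x = p_2·p_3·…·p_x.
  l_2 = 0.51000
  l_3 = 0.26010
  l_4 = 0.16906
  l_5 = 0.09299
  l_6 = 0.06974
R₀ = Σ l_x b_x:
  age 2: 0.51000 × 3.5 = 1.7850
  age 3: 0.26010 × 2.5 = 0.6502
  age 4: 0.16906 × 2.6 = 0.4396
  age 5: 0.09299 × 1.1 = 0.1023
  age 6: 0.06974 × 4.8 = 0.3348
R₀ = 1.7850 + 0.6502 + 0.4396 + 0.1023 + 0.3348 = 3.3118

3.31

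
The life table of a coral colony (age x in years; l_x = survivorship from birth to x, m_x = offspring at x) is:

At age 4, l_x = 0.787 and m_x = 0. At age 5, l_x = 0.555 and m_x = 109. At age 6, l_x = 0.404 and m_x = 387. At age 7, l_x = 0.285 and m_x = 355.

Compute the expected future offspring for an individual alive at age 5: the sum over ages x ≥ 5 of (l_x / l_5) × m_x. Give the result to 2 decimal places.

573.01

l_5 = 0.555. Conditional survival from age 5 to x is l_x / l_5.
  x=5: (0.555/0.555) × 109 = 109.0000
  x=6: (0.404/0.555) × 387 = 281.7081
  x=7: (0.285/0.555) × 355 = 182.2973
Sum = 109.0000 + 281.7081 + 182.2973 = 573.0054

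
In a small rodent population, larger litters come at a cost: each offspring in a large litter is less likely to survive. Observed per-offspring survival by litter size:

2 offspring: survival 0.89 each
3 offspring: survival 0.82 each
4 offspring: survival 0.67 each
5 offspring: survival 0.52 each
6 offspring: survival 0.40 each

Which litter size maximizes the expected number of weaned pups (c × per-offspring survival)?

4

Expected weaned pups = c × s(c):
  c=2: 2 × 0.89 = 1.780
  c=3: 3 × 0.82 = 2.460
  c=4: 4 × 0.67 = 2.680
  c=5: 5 × 0.52 = 2.600
  c=6: 6 × 0.40 = 2.400
Maximum at c = 4 (2.680 weaned pups).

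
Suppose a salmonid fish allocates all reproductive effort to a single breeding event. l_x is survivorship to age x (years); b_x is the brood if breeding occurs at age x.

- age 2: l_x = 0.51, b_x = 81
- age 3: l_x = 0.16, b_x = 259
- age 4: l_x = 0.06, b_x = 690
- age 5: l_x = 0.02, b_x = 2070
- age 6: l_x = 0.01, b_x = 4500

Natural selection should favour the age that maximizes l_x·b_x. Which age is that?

Expected offspring if breeding at age x = l_x × b_x:
  age 2: 0.51 × 81 = 41.310
  age 3: 0.16 × 259 = 41.440
  age 4: 0.06 × 690 = 41.400
  age 5: 0.02 × 2070 = 41.400
  age 6: 0.01 × 4500 = 45.000
Maximum at age 6 (45.000).

6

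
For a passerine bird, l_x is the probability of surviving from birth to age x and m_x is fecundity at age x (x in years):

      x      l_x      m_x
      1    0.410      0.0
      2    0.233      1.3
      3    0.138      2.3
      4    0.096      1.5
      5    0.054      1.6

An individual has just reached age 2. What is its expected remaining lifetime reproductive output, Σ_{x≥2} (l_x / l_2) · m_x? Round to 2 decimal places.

l_2 = 0.233. Conditional survival from age 2 to x is l_x / l_2.
  x=2: (0.233/0.233) × 1.3 = 1.3000
  x=3: (0.138/0.233) × 2.3 = 1.3622
  x=4: (0.096/0.233) × 1.5 = 0.6180
  x=5: (0.054/0.233) × 1.6 = 0.3708
Sum = 1.3000 + 1.3622 + 0.6180 + 0.3708 = 3.6511

3.65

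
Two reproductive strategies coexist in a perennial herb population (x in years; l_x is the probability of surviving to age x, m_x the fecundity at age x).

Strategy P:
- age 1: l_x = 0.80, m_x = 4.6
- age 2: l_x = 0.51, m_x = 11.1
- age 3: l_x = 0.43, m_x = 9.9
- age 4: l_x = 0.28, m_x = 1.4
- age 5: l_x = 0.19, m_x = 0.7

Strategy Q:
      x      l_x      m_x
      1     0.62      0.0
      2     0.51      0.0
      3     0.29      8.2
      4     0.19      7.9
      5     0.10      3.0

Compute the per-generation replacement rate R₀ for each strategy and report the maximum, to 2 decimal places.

14.12

Strategy P: R₀ = 0.80×4.6 + 0.51×11.1 + 0.43×9.9 + 0.28×1.4 + 0.19×0.7 = 14.1230
Strategy Q: R₀ = 0.62×0.0 + 0.51×0.0 + 0.29×8.2 + 0.19×7.9 + 0.10×3.0 = 4.1790
Highest R₀: strategy P with 14.1230.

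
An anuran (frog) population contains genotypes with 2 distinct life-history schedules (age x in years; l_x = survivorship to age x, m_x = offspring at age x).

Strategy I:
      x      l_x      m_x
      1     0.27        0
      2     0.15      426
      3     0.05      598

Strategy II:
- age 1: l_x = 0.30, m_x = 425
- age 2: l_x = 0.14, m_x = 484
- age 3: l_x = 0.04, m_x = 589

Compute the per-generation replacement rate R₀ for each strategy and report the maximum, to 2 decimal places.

Strategy I: R₀ = 0.27×0 + 0.15×426 + 0.05×598 = 93.8000
Strategy II: R₀ = 0.30×425 + 0.14×484 + 0.04×589 = 218.8200
Highest R₀: strategy II with 218.8200.

218.82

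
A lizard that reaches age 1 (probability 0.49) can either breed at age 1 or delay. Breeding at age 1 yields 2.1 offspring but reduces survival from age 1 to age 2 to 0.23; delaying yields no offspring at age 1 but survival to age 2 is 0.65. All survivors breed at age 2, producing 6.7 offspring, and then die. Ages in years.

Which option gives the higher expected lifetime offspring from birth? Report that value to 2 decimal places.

breed at age 1: R₀ = 0.49 × (2.1 + 0.23 × 6.7) = 0.49 × 3.6410 = 1.7841
delay to age 2: R₀ = 0.49 × (0.65 × 6.7) = 0.49 × 4.3550 = 2.1340
Higher: delay to age 2 (2.1340).

2.13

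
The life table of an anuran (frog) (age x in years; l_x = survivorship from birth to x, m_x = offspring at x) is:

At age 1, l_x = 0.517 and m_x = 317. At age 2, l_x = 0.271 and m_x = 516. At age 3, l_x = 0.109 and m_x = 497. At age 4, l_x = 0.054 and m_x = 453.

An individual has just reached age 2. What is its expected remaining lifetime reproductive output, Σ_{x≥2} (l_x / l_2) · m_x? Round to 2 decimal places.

l_2 = 0.271. Conditional survival from age 2 to x is l_x / l_2.
  x=2: (0.271/0.271) × 516 = 516.0000
  x=3: (0.109/0.271) × 497 = 199.9004
  x=4: (0.054/0.271) × 453 = 90.2657
Sum = 516.0000 + 199.9004 + 90.2657 = 806.1661

806.17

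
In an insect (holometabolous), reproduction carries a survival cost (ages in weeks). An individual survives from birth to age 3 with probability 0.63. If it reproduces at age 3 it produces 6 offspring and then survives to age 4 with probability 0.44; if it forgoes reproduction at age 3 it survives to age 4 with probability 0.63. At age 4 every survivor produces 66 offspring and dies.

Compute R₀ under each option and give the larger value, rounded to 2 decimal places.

26.20

breed at age 3: R₀ = 0.63 × (6 + 0.44 × 66) = 0.63 × 35.0400 = 22.0752
delay to age 4: R₀ = 0.63 × (0.63 × 66) = 0.63 × 41.5800 = 26.1954
Higher: delay to age 4 (26.1954).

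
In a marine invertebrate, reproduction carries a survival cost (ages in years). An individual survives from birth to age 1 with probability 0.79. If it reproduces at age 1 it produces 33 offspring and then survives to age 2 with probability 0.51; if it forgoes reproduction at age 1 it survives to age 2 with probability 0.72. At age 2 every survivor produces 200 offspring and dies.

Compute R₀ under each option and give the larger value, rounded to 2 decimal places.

113.76

breed at age 1: R₀ = 0.79 × (33 + 0.51 × 200) = 0.79 × 135.0000 = 106.6500
delay to age 2: R₀ = 0.79 × (0.72 × 200) = 0.79 × 144.0000 = 113.7600
Higher: delay to age 2 (113.7600).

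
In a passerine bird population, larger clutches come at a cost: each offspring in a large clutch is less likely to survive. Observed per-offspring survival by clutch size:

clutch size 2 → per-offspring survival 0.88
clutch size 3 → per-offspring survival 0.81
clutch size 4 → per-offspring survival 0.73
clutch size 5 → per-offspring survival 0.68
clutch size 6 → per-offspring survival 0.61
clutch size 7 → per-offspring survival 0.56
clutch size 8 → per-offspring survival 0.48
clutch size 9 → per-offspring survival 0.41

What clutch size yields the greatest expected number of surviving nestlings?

Expected surviving nestlings = c × s(c):
  c=2: 2 × 0.88 = 1.760
  c=3: 3 × 0.81 = 2.430
  c=4: 4 × 0.73 = 2.920
  c=5: 5 × 0.68 = 3.400
  c=6: 6 × 0.61 = 3.660
  c=7: 7 × 0.56 = 3.920
  c=8: 8 × 0.48 = 3.840
  c=9: 9 × 0.41 = 3.690
Maximum at c = 7 (3.920 surviving nestlings).

7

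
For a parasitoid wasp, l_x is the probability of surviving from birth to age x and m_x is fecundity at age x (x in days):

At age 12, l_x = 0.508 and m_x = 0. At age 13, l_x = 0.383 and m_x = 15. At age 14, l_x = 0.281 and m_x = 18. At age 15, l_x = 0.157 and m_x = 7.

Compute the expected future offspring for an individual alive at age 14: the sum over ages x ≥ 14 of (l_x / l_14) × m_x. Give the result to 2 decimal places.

l_14 = 0.281. Conditional survival from age 14 to x is l_x / l_14.
  x=14: (0.281/0.281) × 18 = 18.0000
  x=15: (0.157/0.281) × 7 = 3.9110
Sum = 18.0000 + 3.9110 = 21.9110

21.91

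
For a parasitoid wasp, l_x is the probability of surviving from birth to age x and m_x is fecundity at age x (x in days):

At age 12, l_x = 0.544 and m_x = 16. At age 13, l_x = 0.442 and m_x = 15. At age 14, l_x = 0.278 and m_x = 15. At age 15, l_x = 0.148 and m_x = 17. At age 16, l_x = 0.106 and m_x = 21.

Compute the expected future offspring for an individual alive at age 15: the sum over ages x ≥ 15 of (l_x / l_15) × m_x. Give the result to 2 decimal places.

l_15 = 0.148. Conditional survival from age 15 to x is l_x / l_15.
  x=15: (0.148/0.148) × 17 = 17.0000
  x=16: (0.106/0.148) × 21 = 15.0405
Sum = 17.0000 + 15.0405 = 32.0405

32.04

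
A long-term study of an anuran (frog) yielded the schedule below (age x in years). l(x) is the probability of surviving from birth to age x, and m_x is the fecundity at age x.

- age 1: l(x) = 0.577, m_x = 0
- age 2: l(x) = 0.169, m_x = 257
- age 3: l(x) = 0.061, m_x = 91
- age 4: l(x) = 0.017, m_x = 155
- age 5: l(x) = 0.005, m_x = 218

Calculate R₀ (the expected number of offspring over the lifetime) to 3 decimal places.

R₀ = Σ l(x) m_x:
  age 1: 0.577 × 0 = 0.0000
  age 2: 0.169 × 257 = 43.4330
  age 3: 0.061 × 91 = 5.5510
  age 4: 0.017 × 155 = 2.6350
  age 5: 0.005 × 218 = 1.0900
R₀ = 0.0000 + 43.4330 + 5.5510 + 2.6350 + 1.0900 = 52.7090

52.709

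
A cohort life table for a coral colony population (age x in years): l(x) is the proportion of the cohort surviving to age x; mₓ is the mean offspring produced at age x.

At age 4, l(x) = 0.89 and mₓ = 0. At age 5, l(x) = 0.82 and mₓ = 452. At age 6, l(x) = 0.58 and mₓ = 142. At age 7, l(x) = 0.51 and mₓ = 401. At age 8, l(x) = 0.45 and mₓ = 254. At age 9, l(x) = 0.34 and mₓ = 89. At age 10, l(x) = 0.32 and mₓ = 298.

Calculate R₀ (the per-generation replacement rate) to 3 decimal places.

R₀ = Σ l(x) mₓ:
  age 4: 0.89 × 0 = 0.0000
  age 5: 0.82 × 452 = 370.6400
  age 6: 0.58 × 142 = 82.3600
  age 7: 0.51 × 401 = 204.5100
  age 8: 0.45 × 254 = 114.3000
  age 9: 0.34 × 89 = 30.2600
  age 10: 0.32 × 298 = 95.3600
R₀ = 0.0000 + 370.6400 + 82.3600 + 204.5100 + 114.3000 + 30.2600 + 95.3600 = 897.4300

897.430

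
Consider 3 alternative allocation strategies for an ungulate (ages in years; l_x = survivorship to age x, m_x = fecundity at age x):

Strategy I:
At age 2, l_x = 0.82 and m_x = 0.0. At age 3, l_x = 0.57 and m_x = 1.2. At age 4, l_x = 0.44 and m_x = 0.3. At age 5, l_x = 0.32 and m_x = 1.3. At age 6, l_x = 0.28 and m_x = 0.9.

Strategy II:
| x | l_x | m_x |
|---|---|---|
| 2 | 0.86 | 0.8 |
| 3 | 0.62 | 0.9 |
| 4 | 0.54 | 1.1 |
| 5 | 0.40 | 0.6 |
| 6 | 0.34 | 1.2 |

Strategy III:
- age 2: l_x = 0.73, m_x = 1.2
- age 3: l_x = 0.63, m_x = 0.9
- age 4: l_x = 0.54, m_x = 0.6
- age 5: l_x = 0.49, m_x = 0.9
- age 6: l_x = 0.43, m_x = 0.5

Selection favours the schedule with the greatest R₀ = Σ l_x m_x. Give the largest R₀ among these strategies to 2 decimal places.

Strategy I: R₀ = 0.82×0.0 + 0.57×1.2 + 0.44×0.3 + 0.32×1.3 + 0.28×0.9 = 1.4840
Strategy II: R₀ = 0.86×0.8 + 0.62×0.9 + 0.54×1.1 + 0.40×0.6 + 0.34×1.2 = 2.4880
Strategy III: R₀ = 0.73×1.2 + 0.63×0.9 + 0.54×0.6 + 0.49×0.9 + 0.43×0.5 = 2.4230
Highest R₀: strategy II with 2.4880.

2.49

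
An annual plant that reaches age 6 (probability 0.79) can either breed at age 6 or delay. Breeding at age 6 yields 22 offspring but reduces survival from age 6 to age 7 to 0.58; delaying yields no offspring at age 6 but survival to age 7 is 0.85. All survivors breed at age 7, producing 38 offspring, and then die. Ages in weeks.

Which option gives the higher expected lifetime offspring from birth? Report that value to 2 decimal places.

breed at age 6: R₀ = 0.79 × (22 + 0.58 × 38) = 0.79 × 44.0400 = 34.7916
delay to age 7: R₀ = 0.79 × (0.85 × 38) = 0.79 × 32.3000 = 25.5170
Higher: breed at age 6 (34.7916).

34.79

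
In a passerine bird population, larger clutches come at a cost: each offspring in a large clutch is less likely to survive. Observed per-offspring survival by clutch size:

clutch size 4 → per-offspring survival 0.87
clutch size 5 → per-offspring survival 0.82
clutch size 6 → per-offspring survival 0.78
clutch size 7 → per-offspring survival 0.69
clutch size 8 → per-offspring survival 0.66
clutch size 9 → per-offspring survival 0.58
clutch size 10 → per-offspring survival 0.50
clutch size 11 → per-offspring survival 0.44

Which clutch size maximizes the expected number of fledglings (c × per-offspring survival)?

Expected fledglings = c × s(c):
  c=4: 4 × 0.87 = 3.480
  c=5: 5 × 0.82 = 4.100
  c=6: 6 × 0.78 = 4.680
  c=7: 7 × 0.69 = 4.830
  c=8: 8 × 0.66 = 5.280
  c=9: 9 × 0.58 = 5.220
  c=10: 10 × 0.50 = 5.000
  c=11: 11 × 0.44 = 4.840
Maximum at c = 8 (5.280 fledglings).

8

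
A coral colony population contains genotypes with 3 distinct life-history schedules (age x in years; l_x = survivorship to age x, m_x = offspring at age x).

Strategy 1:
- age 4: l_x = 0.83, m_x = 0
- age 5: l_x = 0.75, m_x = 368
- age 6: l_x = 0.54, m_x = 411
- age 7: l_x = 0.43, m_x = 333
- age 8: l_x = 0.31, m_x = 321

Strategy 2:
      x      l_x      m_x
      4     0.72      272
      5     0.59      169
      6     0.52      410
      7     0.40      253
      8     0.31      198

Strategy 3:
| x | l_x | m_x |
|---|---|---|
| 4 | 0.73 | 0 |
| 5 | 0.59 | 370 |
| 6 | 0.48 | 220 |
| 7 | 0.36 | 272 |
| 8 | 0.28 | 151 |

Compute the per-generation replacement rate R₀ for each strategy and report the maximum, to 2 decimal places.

Strategy 1: R₀ = 0.83×0 + 0.75×368 + 0.54×411 + 0.43×333 + 0.31×321 = 740.6400
Strategy 2: R₀ = 0.72×272 + 0.59×169 + 0.52×410 + 0.40×253 + 0.31×198 = 671.3300
Strategy 3: R₀ = 0.73×0 + 0.59×370 + 0.48×220 + 0.36×272 + 0.28×151 = 464.1000
Highest R₀: strategy 1 with 740.6400.

740.64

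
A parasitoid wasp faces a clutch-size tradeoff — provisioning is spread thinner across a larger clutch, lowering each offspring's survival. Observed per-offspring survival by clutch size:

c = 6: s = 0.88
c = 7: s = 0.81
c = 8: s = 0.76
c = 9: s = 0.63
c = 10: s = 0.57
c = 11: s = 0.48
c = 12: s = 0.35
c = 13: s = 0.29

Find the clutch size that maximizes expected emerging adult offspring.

Expected emerging adult offspring = c × s(c):
  c=6: 6 × 0.88 = 5.280
  c=7: 7 × 0.81 = 5.670
  c=8: 8 × 0.76 = 6.080
  c=9: 9 × 0.63 = 5.670
  c=10: 10 × 0.57 = 5.700
  c=11: 11 × 0.48 = 5.280
  c=12: 12 × 0.35 = 4.200
  c=13: 13 × 0.29 = 3.770
Maximum at c = 8 (6.080 emerging adult offspring).

8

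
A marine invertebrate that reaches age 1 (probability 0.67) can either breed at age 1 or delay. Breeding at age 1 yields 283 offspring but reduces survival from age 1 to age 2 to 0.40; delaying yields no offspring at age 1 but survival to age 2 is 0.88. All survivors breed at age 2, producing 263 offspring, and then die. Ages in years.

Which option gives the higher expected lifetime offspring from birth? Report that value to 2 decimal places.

breed at age 1: R₀ = 0.67 × (283 + 0.40 × 263) = 0.67 × 388.2000 = 260.0940
delay to age 2: R₀ = 0.67 × (0.88 × 263) = 0.67 × 231.4400 = 155.0648
Higher: breed at age 1 (260.0940).

260.09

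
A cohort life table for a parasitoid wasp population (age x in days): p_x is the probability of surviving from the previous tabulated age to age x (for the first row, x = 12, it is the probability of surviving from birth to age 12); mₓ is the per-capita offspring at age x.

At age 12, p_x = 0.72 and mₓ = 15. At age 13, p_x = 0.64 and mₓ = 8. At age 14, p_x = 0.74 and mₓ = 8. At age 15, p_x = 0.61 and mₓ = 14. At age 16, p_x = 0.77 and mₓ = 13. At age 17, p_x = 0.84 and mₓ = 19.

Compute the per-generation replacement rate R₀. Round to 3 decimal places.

Survivorship from birth: l_x = p_12·p_13·…·p_x.
  l_12 = 0.72000
  l_13 = 0.46080
  l_14 = 0.34099
  l_15 = 0.20801
  l_16 = 0.16016
  l_17 = 0.13454
R₀ = Σ l_x mₓ:
  age 12: 0.72000 × 15 = 10.8000
  age 13: 0.46080 × 8 = 3.6864
  age 14: 0.34099 × 8 = 2.7279
  age 15: 0.20801 × 14 = 2.9121
  age 16: 0.16016 × 13 = 2.0821
  age 17: 0.13454 × 19 = 2.5563
R₀ = 10.8000 + 3.6864 + 2.7279 + 2.9121 + 2.0821 + 2.5563 = 24.7648

24.765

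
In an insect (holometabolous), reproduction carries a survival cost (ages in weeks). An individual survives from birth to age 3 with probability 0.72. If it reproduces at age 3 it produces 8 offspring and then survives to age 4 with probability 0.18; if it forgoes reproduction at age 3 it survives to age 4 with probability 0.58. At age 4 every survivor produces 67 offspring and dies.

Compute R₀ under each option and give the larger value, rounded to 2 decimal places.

breed at age 3: R₀ = 0.72 × (8 + 0.18 × 67) = 0.72 × 20.0600 = 14.4432
delay to age 4: R₀ = 0.72 × (0.58 × 67) = 0.72 × 38.8600 = 27.9792
Higher: delay to age 4 (27.9792).

27.98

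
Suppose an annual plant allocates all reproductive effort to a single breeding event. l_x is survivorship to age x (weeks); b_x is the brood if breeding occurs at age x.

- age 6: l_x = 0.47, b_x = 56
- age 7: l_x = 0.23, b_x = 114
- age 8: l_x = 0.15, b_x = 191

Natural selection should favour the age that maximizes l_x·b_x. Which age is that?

Expected offspring if breeding at age x = l_x × b_x:
  age 6: 0.47 × 56 = 26.320
  age 7: 0.23 × 114 = 26.220
  age 8: 0.15 × 191 = 28.650
Maximum at age 8 (28.650).

8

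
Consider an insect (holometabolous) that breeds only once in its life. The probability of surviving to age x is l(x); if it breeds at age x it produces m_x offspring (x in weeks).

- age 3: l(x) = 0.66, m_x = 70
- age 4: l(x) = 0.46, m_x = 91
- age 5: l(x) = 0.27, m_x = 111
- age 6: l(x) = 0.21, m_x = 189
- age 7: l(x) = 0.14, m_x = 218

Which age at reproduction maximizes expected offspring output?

3

Expected offspring if breeding at age x = l(x) × m_x:
  age 3: 0.66 × 70 = 46.200
  age 4: 0.46 × 91 = 41.860
  age 5: 0.27 × 111 = 29.970
  age 6: 0.21 × 189 = 39.690
  age 7: 0.14 × 218 = 30.520
Maximum at age 3 (46.200).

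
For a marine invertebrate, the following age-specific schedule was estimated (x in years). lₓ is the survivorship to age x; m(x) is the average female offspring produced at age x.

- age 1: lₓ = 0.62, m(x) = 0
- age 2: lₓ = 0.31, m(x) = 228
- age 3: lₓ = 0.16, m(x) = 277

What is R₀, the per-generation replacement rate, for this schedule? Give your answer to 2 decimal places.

R₀ = Σ lₓ m(x):
  age 1: 0.62 × 0 = 0.0000
  age 2: 0.31 × 228 = 70.6800
  age 3: 0.16 × 277 = 44.3200
R₀ = 0.0000 + 70.6800 + 44.3200 = 115.0000

115.00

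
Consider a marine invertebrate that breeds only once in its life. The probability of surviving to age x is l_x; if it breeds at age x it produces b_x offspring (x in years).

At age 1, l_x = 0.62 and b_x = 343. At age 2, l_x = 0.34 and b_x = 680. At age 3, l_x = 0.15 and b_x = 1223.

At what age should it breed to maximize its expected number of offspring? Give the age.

2

Expected offspring if breeding at age x = l_x × b_x:
  age 1: 0.62 × 343 = 212.660
  age 2: 0.34 × 680 = 231.200
  age 3: 0.15 × 1223 = 183.450
Maximum at age 2 (231.200).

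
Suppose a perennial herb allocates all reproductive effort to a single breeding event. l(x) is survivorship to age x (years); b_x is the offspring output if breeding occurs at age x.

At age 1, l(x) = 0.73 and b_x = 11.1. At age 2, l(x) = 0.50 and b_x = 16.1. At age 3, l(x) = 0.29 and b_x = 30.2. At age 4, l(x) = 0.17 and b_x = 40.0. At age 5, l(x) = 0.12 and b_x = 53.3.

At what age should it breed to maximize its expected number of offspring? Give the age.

Expected offspring if breeding at age x = l(x) × b_x:
  age 1: 0.73 × 11.1 = 8.103
  age 2: 0.50 × 16.1 = 8.050
  age 3: 0.29 × 30.2 = 8.758
  age 4: 0.17 × 40.0 = 6.800
  age 5: 0.12 × 53.3 = 6.396
Maximum at age 3 (8.758).

3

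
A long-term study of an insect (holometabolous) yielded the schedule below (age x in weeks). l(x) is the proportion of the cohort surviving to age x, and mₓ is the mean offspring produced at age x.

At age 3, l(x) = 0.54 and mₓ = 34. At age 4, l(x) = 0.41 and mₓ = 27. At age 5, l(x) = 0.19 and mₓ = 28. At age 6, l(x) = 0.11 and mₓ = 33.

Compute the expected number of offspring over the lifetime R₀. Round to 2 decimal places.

R₀ = Σ l(x) mₓ:
  age 3: 0.54 × 34 = 18.3600
  age 4: 0.41 × 27 = 11.0700
  age 5: 0.19 × 28 = 5.3200
  age 6: 0.11 × 33 = 3.6300
R₀ = 18.3600 + 11.0700 + 5.3200 + 3.6300 = 38.3800

38.38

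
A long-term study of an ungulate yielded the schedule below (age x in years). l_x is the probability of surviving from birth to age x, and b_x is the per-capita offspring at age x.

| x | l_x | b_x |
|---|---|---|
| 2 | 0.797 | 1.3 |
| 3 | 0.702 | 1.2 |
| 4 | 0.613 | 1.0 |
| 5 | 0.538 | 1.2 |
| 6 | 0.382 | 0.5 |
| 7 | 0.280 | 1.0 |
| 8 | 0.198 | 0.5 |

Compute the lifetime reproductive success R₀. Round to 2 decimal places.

3.71

R₀ = Σ l_x b_x:
  age 2: 0.797 × 1.3 = 1.0361
  age 3: 0.702 × 1.2 = 0.8424
  age 4: 0.613 × 1.0 = 0.6130
  age 5: 0.538 × 1.2 = 0.6456
  age 6: 0.382 × 0.5 = 0.1910
  age 7: 0.280 × 1.0 = 0.2800
  age 8: 0.198 × 0.5 = 0.0990
R₀ = 1.0361 + 0.8424 + 0.6130 + 0.6456 + 0.1910 + 0.2800 + 0.0990 = 3.7071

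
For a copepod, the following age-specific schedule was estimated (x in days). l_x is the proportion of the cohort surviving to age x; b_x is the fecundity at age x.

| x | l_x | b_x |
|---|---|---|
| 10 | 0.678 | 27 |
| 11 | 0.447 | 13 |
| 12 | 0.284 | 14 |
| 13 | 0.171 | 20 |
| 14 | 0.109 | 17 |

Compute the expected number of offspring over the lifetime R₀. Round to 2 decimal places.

R₀ = Σ l_x b_x:
  age 10: 0.678 × 27 = 18.3060
  age 11: 0.447 × 13 = 5.8110
  age 12: 0.284 × 14 = 3.9760
  age 13: 0.171 × 20 = 3.4200
  age 14: 0.109 × 17 = 1.8530
R₀ = 18.3060 + 5.8110 + 3.9760 + 3.4200 + 1.8530 = 33.3660

33.37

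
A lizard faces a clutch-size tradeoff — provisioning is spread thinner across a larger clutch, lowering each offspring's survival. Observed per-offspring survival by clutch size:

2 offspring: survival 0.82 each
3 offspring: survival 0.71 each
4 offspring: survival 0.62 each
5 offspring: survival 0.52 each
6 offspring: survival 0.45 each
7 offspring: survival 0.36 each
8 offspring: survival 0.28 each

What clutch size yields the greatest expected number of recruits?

Expected recruits = c × s(c):
  c=2: 2 × 0.82 = 1.640
  c=3: 3 × 0.71 = 2.130
  c=4: 4 × 0.62 = 2.480
  c=5: 5 × 0.52 = 2.600
  c=6: 6 × 0.45 = 2.700
  c=7: 7 × 0.36 = 2.520
  c=8: 8 × 0.28 = 2.240
Maximum at c = 6 (2.700 recruits).

6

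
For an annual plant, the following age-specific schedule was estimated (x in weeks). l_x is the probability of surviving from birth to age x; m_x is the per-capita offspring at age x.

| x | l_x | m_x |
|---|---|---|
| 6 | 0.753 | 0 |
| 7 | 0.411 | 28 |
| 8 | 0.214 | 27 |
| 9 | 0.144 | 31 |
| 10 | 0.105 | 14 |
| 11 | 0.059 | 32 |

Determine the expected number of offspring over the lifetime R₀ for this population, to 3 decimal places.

R₀ = Σ l_x m_x:
  age 6: 0.753 × 0 = 0.0000
  age 7: 0.411 × 28 = 11.5080
  age 8: 0.214 × 27 = 5.7780
  age 9: 0.144 × 31 = 4.4640
  age 10: 0.105 × 14 = 1.4700
  age 11: 0.059 × 32 = 1.8880
R₀ = 0.0000 + 11.5080 + 5.7780 + 4.4640 + 1.4700 + 1.8880 = 25.1080

25.108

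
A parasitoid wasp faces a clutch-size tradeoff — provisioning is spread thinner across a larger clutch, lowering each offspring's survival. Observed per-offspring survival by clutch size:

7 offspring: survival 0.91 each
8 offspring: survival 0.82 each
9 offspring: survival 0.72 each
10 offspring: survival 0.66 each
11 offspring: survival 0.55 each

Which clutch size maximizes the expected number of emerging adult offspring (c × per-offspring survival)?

Expected emerging adult offspring = c × s(c):
  c=7: 7 × 0.91 = 6.370
  c=8: 8 × 0.82 = 6.560
  c=9: 9 × 0.72 = 6.480
  c=10: 10 × 0.66 = 6.600
  c=11: 11 × 0.55 = 6.050
Maximum at c = 10 (6.600 emerging adult offspring).

10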